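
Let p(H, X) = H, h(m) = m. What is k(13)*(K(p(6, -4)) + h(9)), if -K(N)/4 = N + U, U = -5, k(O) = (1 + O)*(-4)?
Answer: -280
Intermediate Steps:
k(O) = -4 - 4*O
K(N) = 20 - 4*N (K(N) = -4*(N - 5) = -4*(-5 + N) = 20 - 4*N)
k(13)*(K(p(6, -4)) + h(9)) = (-4 - 4*13)*((20 - 4*6) + 9) = (-4 - 52)*((20 - 24) + 9) = -56*(-4 + 9) = -56*5 = -280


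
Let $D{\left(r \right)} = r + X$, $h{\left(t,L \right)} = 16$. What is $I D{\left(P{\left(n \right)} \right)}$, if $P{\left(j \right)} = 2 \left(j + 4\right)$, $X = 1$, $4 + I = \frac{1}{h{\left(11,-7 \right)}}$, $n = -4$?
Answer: $- \frac{63}{16} \approx -3.9375$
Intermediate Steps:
$I = - \frac{63}{16}$ ($I = -4 + \frac{1}{16} = - \frac{63}{16} \approx -3.9375$)
$P{\left(j \right)} = 8 + 2 j$ ($P{\left(j \right)} = 2 \left(4 + j\right) = 8 + 2 j$)
$D{\left(r \right)} = 1 + r$ ($D{\left(r \right)} = r + 1 = 1 + r$)
$I D{\left(P{\left(n \right)} \right)} = - \frac{63 \left(1 + \left(8 + 2 \left(-4\right)\right)\right)}{16} = - \frac{63 \left(1 + \left(8 - 8\right)\right)}{16} = - \frac{63 \left(1 + 0\right)}{16} = \left(- \frac{63}{16}\right) 1 = - \frac{63}{16}$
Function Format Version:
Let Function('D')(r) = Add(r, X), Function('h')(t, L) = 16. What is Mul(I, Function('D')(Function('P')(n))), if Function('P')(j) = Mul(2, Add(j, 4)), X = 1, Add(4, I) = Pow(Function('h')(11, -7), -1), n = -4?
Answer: Rational(-63, 16) ≈ -3.9375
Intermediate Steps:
I = Rational(-63, 16) (I = Add(-4, Pow(16, -1)) = Add(-4, Rational(1, 16)) = Rational(-63, 16) ≈ -3.9375)
Function('P')(j) = Add(8, Mul(2, j)) (Function('P')(j) = Mul(2, Add(4, j)) = Add(8, Mul(2, j)))
Function('D')(r) = Add(1, r) (Function('D')(r) = Add(r, 1) = Add(1, r))
Mul(I, Function('D')(Function('P')(n))) = Mul(Rational(-63, 16), Add(1, Add(8, Mul(2, -4)))) = Mul(Rational(-63, 16), Add(1, Add(8, -8))) = Mul(Rational(-63, 16), Add(1, 0)) = Mul(Rational(-63, 16), 1) = Rational(-63, 16)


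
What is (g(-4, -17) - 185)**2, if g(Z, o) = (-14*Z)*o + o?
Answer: 1331716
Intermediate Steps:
g(Z, o) = o - 14*Z*o (g(Z, o) = -14*Z*o + o = o - 14*Z*o)
(g(-4, -17) - 185)**2 = (-17*(1 - 14*(-4)) - 185)**2 = (-17*(1 + 56) - 185)**2 = (-17*57 - 185)**2 = (-969 - 185)**2 = (-1154)**2 = 1331716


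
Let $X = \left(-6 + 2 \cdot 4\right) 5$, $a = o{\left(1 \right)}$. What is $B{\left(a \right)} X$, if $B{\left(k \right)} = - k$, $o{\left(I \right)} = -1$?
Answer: $10$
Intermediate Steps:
$a = -1$
$X = 10$ ($X = \left(-6 + 8\right) 5 = 2 \cdot 5 = 10$)
$B{\left(a \right)} X = \left(-1\right) \left(-1\right) 10 = 1 \cdot 10 = 10$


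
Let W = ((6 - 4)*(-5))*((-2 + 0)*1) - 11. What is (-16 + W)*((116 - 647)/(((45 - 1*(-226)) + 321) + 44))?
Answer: 1239/212 ≈ 5.8443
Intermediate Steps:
W = 9 (W = (2*(-5))*(-2*1) - 11 = -10*(-2) - 11 = 20 - 11 = 9)
(-16 + W)*((116 - 647)/(((45 - 1*(-226)) + 321) + 44)) = (-16 + 9)*((116 - 647)/(((45 - 1*(-226)) + 321) + 44)) = -(-3717)/(((45 + 226) + 321) + 44) = -(-3717)/((271 + 321) + 44) = -(-3717)/(592 + 44) = -(-3717)/636 = -7*(-177/212) = 1239/212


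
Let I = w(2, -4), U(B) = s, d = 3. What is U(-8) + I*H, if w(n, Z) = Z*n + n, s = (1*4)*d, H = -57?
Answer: 354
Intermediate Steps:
s = 12 (s = (1*4)*3 = 4*3 = 12)
U(B) = 12
w(n, Z) = n + Z*n
I = -6 (I = 2*(1 - 4) = 2*(-3) = -6)
U(-8) + I*H = 12 - 6*(-57) = 12 + 342 = 354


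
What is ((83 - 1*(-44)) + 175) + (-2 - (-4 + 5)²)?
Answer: 299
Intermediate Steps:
((83 - 1*(-44)) + 175) + (-2 - (-4 + 5)²) = ((83 + 44) + 175) + (-2 - 1*1²) = (127 + 175) + (-2 - 1*1) = 302 + (-2 - 1) = 302 - 3 = 299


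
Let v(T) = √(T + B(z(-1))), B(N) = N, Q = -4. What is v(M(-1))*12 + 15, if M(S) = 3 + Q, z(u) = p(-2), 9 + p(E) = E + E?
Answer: 15 + 12*I*√14 ≈ 15.0 + 44.9*I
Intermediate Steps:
p(E) = -9 + 2*E (p(E) = -9 + (E + E) = -9 + 2*E)
z(u) = -13 (z(u) = -9 + 2*(-2) = -9 - 4 = -13)
M(S) = -1 (M(S) = 3 - 4 = -1)
v(T) = √(-13 + T) (v(T) = √(T - 13) = √(-13 + T))
v(M(-1))*12 + 15 = √(-13 - 1)*12 + 15 = √(-14)*12 + 15 = (I*√14)*12 + 15 = 12*I*√14 + 15 = 15 + 12*I*√14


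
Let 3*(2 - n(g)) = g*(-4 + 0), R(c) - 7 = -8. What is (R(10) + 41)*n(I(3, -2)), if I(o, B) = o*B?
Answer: -240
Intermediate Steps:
R(c) = -1 (R(c) = 7 - 8 = -1)
I(o, B) = B*o
n(g) = 2 + 4*g/3 (n(g) = 2 - g*(-4 + 0)/3 = 2 - g*(-4)/3 = 2 - (-4)*g/3 = 2 + 4*g/3)
(R(10) + 41)*n(I(3, -2)) = (-1 + 41)*(2 + 4*(-2*3)/3) = 40*(2 + (4/3)*(-6)) = 40*(2 - 8) = 40*(-6) = -240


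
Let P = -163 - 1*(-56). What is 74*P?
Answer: -7918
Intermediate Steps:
P = -107 (P = -163 + 56 = -107)
74*P = 74*(-107) = -7918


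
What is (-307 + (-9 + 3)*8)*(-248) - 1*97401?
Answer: -9361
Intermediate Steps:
(-307 + (-9 + 3)*8)*(-248) - 1*97401 = (-307 - 6*8)*(-248) - 97401 = (-307 - 48)*(-248) - 97401 = -355*(-248) - 97401 = 88040 - 97401 = -9361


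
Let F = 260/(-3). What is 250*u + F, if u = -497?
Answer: -373010/3 ≈ -1.2434e+5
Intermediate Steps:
F = -260/3 (F = 260*(-⅓) = -260/3 ≈ -86.667)
250*u + F = 250*(-497) - 260/3 = -124250 - 260/3 = -373010/3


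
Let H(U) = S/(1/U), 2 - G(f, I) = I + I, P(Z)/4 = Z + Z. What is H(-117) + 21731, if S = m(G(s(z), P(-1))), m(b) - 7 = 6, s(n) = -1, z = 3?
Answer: 20210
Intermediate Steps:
P(Z) = 8*Z (P(Z) = 4*(Z + Z) = 4*(2*Z) = 8*Z)
G(f, I) = 2 - 2*I (G(f, I) = 2 - (I + I) = 2 - 2*I)
m(b) = 13 (m(b) = 7 + 6 = 13)
S = 13
H(U) = 13*U (H(U) = 13/(1/U) = 13*U)
H(-117) + 21731 = 13*(-117) + 21731 = -1521 + 21731 = 20210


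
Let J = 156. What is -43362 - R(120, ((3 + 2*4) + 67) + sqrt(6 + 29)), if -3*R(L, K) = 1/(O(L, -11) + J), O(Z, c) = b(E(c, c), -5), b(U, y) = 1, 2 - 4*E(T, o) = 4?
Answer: -20423501/471 ≈ -43362.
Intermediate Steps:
E(T, o) = -1/2 (E(T, o) = 1/2 - 1/4*4 = 1/2 - 1 = -1/2)
O(Z, c) = 1
R(L, K) = -1/471 (R(L, K) = -1/(3*(1 + 156)) = -1/3/157 = -1/3*1/157 = -1/471)
-43362 - R(120, ((3 + 2*4) + 67) + sqrt(6 + 29)) = -43362 - 1*(-1/471) = -43362 + 1/471 = -20423501/471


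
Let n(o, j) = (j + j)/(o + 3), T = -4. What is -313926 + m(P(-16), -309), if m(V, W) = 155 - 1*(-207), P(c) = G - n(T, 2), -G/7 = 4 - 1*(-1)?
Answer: -313564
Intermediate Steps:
n(o, j) = 2*j/(3 + o) (n(o, j) = (2*j)/(3 + o) = 2*j/(3 + o))
G = -35 (G = -7*(4 - 1*(-1)) = -7*(4 + 1) = -7*5 = -35)
P(c) = -31 (P(c) = -35 - 2*2/(3 - 4) = -35 - 2*2/(-1) = -35 - 2*2*(-1) = -35 - 1*(-4) = -35 + 4 = -31)
m(V, W) = 362 (m(V, W) = 155 + 207 = 362)
-313926 + m(P(-16), -309) = -313926 + 362 = -313564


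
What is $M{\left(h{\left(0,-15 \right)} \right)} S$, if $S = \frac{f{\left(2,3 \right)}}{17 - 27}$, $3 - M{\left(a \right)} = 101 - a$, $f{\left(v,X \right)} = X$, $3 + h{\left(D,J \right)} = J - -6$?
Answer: $33$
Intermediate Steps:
$h{\left(D,J \right)} = 3 + J$ ($h{\left(D,J \right)} = -3 + \left(J - -6\right) = -3 + \left(J + 6\right) = -3 + \left(6 + J\right) = 3 + J$)
$M{\left(a \right)} = -98 + a$ ($M{\left(a \right)} = 3 - \left(101 - a\right) = 3 + \left(-101 + a\right) = -98 + a$)
$S = - \frac{3}{10}$ ($S = \frac{3}{17 - 27} = \frac{3}{-10} = 3 \left(- \frac{1}{10}\right) = - \frac{3}{10} \approx -0.3$)
$M{\left(h{\left(0,-15 \right)} \right)} S = \left(-98 + \left(3 - 15\right)\right) \left(- \frac{3}{10}\right) = \left(-98 - 12\right) \left(- \frac{3}{10}\right) = \left(-110\right) \left(- \frac{3}{10}\right) = 33$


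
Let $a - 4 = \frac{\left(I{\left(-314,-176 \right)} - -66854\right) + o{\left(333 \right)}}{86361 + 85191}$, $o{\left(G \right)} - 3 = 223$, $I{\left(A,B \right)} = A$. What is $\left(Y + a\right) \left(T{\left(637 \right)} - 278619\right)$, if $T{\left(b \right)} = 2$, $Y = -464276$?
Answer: $\frac{11095465563704113}{85776} \approx 1.2935 \cdot 10^{11}$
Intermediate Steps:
$o{\left(G \right)} = 226$ ($o{\left(G \right)} = 3 + 223 = 226$)
$a = \frac{376487}{85776}$ ($a = 4 + \frac{\left(-314 - -66854\right) + 226}{86361 + 85191} = 4 + \frac{\left(-314 + 66854\right) + 226}{171552} = 4 + \left(66540 + 226\right) \frac{1}{171552} = 4 + 66766 \cdot \frac{1}{171552} = 4 + \frac{33383}{85776} = \frac{376487}{85776} \approx 4.3892$)
$\left(Y + a\right) \left(T{\left(637 \right)} - 278619\right) = \left(-464276 + \frac{376487}{85776}\right) \left(2 - 278619\right) = \left(- \frac{39823361689}{85776}\right) \left(-278617\right) = \frac{11095465563704113}{85776}$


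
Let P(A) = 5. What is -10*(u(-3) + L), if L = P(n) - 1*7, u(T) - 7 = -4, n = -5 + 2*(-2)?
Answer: -10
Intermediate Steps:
n = -9 (n = -5 - 4 = -9)
u(T) = 3 (u(T) = 7 - 4 = 3)
L = -2 (L = 5 - 1*7 = 5 - 7 = -2)
-10*(u(-3) + L) = -10*(3 - 2) = -10*1 = -10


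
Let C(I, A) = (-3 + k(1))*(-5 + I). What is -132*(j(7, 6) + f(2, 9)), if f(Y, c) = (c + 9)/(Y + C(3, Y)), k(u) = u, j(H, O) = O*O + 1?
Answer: -5280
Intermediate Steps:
j(H, O) = 1 + O² (j(H, O) = O² + 1 = 1 + O²)
C(I, A) = 10 - 2*I (C(I, A) = (-3 + 1)*(-5 + I) = -2*(-5 + I) = 10 - 2*I)
f(Y, c) = (9 + c)/(4 + Y) (f(Y, c) = (c + 9)/(Y + (10 - 2*3)) = (9 + c)/(Y + (10 - 6)) = (9 + c)/(Y + 4) = (9 + c)/(4 + Y))
-132*(j(7, 6) + f(2, 9)) = -132*((1 + 6²) + (9 + 9)/(4 + 2)) = -132*((1 + 36) + 18/6) = -132*(37 + (⅙)*18) = -132*(37 + 3) = -132*40 = -5280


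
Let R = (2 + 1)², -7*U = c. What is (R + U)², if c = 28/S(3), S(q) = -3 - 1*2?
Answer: 2401/25 ≈ 96.040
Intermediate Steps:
S(q) = -5 (S(q) = -3 - 2 = -5)
c = -28/5 (c = 28/(-5) = 28*(-⅕) = -28/5 ≈ -5.6000)
U = ⅘ (U = -⅐*(-28/5) = ⅘ ≈ 0.80000)
R = 9 (R = 3² = 9)
(R + U)² = (9 + ⅘)² = (49/5)² = 2401/25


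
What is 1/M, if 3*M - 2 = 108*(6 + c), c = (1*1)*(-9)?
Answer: -3/322 ≈ -0.0093168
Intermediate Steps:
c = -9 (c = 1*(-9) = -9)
M = -322/3 (M = ⅔ + (108*(6 - 9))/3 = ⅔ + (108*(-3))/3 = ⅔ + (⅓)*(-324) = ⅔ - 108 = -322/3 ≈ -107.33)
1/M = 1/(-322/3) = -3/322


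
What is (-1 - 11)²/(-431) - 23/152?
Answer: -31801/65512 ≈ -0.48542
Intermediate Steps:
(-1 - 11)²/(-431) - 23/152 = (-12)²*(-1/431) - 23*1/152 = 144*(-1/431) - 23/152 = -144/431 - 23/152 = -31801/65512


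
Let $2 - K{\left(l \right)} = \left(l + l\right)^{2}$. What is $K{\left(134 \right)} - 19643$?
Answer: $-91465$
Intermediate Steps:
$K{\left(l \right)} = 2 - 4 l^{2}$ ($K{\left(l \right)} = 2 - \left(l + l\right)^{2} = 2 - \left(2 l\right)^{2} = 2 - 4 l^{2}$)
$K{\left(134 \right)} - 19643 = \left(2 - 4 \cdot 134^{2}\right) - 19643 = \left(2 - 71824\right) - 19643 = -71822 - 19643 = -91465$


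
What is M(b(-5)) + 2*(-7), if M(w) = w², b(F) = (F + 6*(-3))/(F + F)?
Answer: -871/100 ≈ -8.7100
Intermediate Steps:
b(F) = (-18 + F)/(2*F) (b(F) = (F - 18)/((2*F)) = (-18 + F)*(1/(2*F)) = (-18 + F)/(2*F))
M(b(-5)) + 2*(-7) = ((½)*(-18 - 5)/(-5))² + 2*(-7) = ((½)*(-⅕)*(-23))² - 14 = (23/10)² - 14 = 529/100 - 14 = -871/100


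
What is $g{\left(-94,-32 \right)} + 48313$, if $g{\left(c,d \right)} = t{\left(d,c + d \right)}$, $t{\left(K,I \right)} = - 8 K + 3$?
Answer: $48572$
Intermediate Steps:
$t{\left(K,I \right)} = 3 - 8 K$
$g{\left(c,d \right)} = 3 - 8 d$
$g{\left(-94,-32 \right)} + 48313 = \left(3 - -256\right) + 48313 = \left(3 + 256\right) + 48313 = 259 + 48313 = 48572$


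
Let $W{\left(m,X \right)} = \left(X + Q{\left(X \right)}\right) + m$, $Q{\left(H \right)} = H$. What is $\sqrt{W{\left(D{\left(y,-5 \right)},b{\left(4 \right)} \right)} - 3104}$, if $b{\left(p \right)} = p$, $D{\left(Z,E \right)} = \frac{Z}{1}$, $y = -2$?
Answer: $i \sqrt{3098} \approx 55.66 i$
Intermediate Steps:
$D{\left(Z,E \right)} = Z$ ($D{\left(Z,E \right)} = Z 1 = Z$)
$W{\left(m,X \right)} = m + 2 X$ ($W{\left(m,X \right)} = \left(X + X\right) + m = 2 X + m = m + 2 X$)
$\sqrt{W{\left(D{\left(y,-5 \right)},b{\left(4 \right)} \right)} - 3104} = \sqrt{\left(-2 + 2 \cdot 4\right) - 3104} = \sqrt{\left(-2 + 8\right) - 3104} = \sqrt{6 - 3104} = \sqrt{-3098} = i \sqrt{3098}$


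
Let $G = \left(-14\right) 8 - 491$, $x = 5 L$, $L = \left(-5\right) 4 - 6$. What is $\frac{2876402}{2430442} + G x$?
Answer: $\frac{95262612391}{1215221} \approx 78391.0$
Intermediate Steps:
$L = -26$ ($L = -20 - 6 = -26$)
$x = -130$ ($x = 5 \left(-26\right) = -130$)
$G = -603$ ($G = -112 - 491 = -603$)
$\frac{2876402}{2430442} + G x = \frac{2876402}{2430442} - -78390 = 2876402 \cdot \frac{1}{2430442} + 78390 = \frac{1438201}{1215221} + 78390 = \frac{95262612391}{1215221}$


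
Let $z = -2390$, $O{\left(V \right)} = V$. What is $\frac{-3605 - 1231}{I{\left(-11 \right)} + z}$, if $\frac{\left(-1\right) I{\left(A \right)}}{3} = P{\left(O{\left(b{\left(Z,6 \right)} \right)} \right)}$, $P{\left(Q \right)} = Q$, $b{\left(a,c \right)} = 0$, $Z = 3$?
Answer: $\frac{2418}{1195} \approx 2.0234$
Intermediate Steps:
$I{\left(A \right)} = 0$ ($I{\left(A \right)} = \left(-3\right) 0 = 0$)
$\frac{-3605 - 1231}{I{\left(-11 \right)} + z} = \frac{-3605 - 1231}{0 - 2390} = - \frac{4836}{-2390} = \left(-4836\right) \left(- \frac{1}{2390}\right) = \frac{2418}{1195}$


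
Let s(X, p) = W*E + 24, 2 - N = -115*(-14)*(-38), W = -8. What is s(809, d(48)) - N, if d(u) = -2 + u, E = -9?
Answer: -61086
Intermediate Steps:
N = 61182 (N = 2 - (-115*(-14))*(-38) = 2 - 1610*(-38) = 2 - 1*(-61180) = 2 + 61180 = 61182)
s(X, p) = 96 (s(X, p) = -8*(-9) + 24 = 72 + 24 = 96)
s(809, d(48)) - N = 96 - 1*61182 = 96 - 61182 = -61086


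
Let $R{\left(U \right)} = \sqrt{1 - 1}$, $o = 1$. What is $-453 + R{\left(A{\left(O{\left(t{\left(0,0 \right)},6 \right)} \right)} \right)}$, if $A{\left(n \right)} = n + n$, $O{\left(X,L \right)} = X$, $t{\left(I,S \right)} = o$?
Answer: $-453$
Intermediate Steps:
$t{\left(I,S \right)} = 1$
$A{\left(n \right)} = 2 n$
$R{\left(U \right)} = 0$ ($R{\left(U \right)} = \sqrt{0} = 0$)
$-453 + R{\left(A{\left(O{\left(t{\left(0,0 \right)},6 \right)} \right)} \right)} = -453 + 0 = -453$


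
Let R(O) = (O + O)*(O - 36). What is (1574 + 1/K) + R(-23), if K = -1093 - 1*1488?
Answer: 11067327/2581 ≈ 4288.0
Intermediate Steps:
K = -2581 (K = -1093 - 1488 = -2581)
R(O) = 2*O*(-36 + O) (R(O) = (2*O)*(-36 + O) = 2*O*(-36 + O))
(1574 + 1/K) + R(-23) = (1574 + 1/(-2581)) + 2*(-23)*(-36 - 23) = (1574 - 1/2581) + 2*(-23)*(-59) = 4062493/2581 + 2714 = 11067327/2581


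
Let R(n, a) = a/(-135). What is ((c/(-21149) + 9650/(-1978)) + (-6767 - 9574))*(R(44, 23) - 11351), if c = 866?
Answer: 34928395751029600/188247249 ≈ 1.8555e+8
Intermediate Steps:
R(n, a) = -a/135 (R(n, a) = a*(-1/135) = -a/135)
((c/(-21149) + 9650/(-1978)) + (-6767 - 9574))*(R(44, 23) - 11351) = ((866/(-21149) + 9650/(-1978)) + (-6767 - 9574))*(-1/135*23 - 11351) = ((866*(-1/21149) + 9650*(-1/1978)) - 16341)*(-23/135 - 11351) = ((-866/21149 - 4825/989) - 16341)*(-1532408/135) = (-102900399/20916361 - 16341)*(-1532408/135) = -341897155500/20916361*(-1532408/135) = 34928395751029600/188247249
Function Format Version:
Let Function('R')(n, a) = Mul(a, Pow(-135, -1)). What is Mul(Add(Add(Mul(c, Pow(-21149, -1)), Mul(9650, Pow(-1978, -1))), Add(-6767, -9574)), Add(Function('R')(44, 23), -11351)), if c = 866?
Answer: Rational(34928395751029600, 188247249) ≈ 1.8555e+8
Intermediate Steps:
Function('R')(n, a) = Mul(Rational(-1, 135), a) (Function('R')(n, a) = Mul(a, Rational(-1, 135)) = Mul(Rational(-1, 135), a))
Mul(Add(Add(Mul(c, Pow(-21149, -1)), Mul(9650, Pow(-1978, -1))), Add(-6767, -9574)), Add(Function('R')(44, 23), -11351)) = Mul(Add(Add(Mul(866, Pow(-21149, -1)), Mul(9650, Pow(-1978, -1))), Add(-6767, -9574)), Add(Mul(Rational(-1, 135), 23), -11351)) = Mul(Add(Add(Mul(866, Rational(-1, 21149)), Mul(9650, Rational(-1, 1978))), -16341), Add(Rational(-23, 135), -11351)) = Mul(Add(Add(Rational(-866, 21149), Rational(-4825, 989)), -16341), Rational(-1532408, 135)) = Mul(Add(Rational(-102900399, 20916361), -16341), Rational(-1532408, 135)) = Mul(Rational(-341897155500, 20916361), Rational(-1532408, 135)) = Rational(34928395751029600, 188247249)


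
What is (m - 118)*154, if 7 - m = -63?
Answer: -7392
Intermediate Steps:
m = 70 (m = 7 - 1*(-63) = 7 + 63 = 70)
(m - 118)*154 = (70 - 118)*154 = -48*154 = -7392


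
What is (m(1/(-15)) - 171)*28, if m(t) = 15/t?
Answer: -11088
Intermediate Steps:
(m(1/(-15)) - 171)*28 = (15/(1/(-15)) - 171)*28 = (15/(-1/15) - 171)*28 = (15*(-15) - 171)*28 = (-225 - 171)*28 = -396*28 = -11088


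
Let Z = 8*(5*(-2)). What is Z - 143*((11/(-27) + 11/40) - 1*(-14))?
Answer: -2228111/1080 ≈ -2063.1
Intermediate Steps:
Z = -80 (Z = 8*(-10) = -80)
Z - 143*((11/(-27) + 11/40) - 1*(-14)) = -80 - 143*((11/(-27) + 11/40) - 1*(-14)) = -80 - 143*((11*(-1/27) + 11*(1/40)) + 14) = -80 - 143*((-11/27 + 11/40) + 14) = -80 - 143*(-143/1080 + 14) = -80 - 143*14977/1080 = -80 - 2141711/1080 = -2228111/1080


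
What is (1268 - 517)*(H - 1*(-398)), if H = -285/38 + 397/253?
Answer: 148988637/506 ≈ 2.9444e+5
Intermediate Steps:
H = -3001/506 (H = -285*1/38 + 397*(1/253) = -15/2 + 397/253 = -3001/506 ≈ -5.9308)
(1268 - 517)*(H - 1*(-398)) = (1268 - 517)*(-3001/506 - 1*(-398)) = 751*(-3001/506 + 398) = 751*(198387/506) = 148988637/506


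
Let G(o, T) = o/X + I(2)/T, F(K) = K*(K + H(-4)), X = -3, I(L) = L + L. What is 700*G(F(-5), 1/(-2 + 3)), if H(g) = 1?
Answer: -5600/3 ≈ -1866.7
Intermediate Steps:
I(L) = 2*L
F(K) = K*(1 + K) (F(K) = K*(K + 1) = K*(1 + K))
G(o, T) = 4/T - o/3 (G(o, T) = o/(-3) + (2*2)/T = o*(-⅓) + 4/T = -o/3 + 4/T = 4/T - o/3)
700*G(F(-5), 1/(-2 + 3)) = 700*(4/(1/(-2 + 3)) - (-5)*(1 - 5)/3) = 700*(4/(1/1) - (-5)*(-4)/3) = 700*(4/1 - ⅓*20) = 700*(4*1 - 20/3) = 700*(4 - 20/3) = 700*(-8/3) = -5600/3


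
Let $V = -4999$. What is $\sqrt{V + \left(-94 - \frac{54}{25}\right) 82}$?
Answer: $\frac{29 i \sqrt{383}}{5} \approx 113.51 i$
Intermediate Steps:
$\sqrt{V + \left(-94 - \frac{54}{25}\right) 82} = \sqrt{-4999 + \left(-94 - \frac{54}{25}\right) 82} = \sqrt{-4999 - \frac{197128}{25}} = \sqrt{- \frac{322103}{25}} = \frac{29 i \sqrt{383}}{5}$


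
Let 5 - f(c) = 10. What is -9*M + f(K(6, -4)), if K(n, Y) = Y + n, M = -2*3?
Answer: 49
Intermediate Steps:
M = -6
f(c) = -5 (f(c) = 5 - 1*10 = 5 - 10 = -5)
-9*M + f(K(6, -4)) = -9*(-6) - 5 = 54 - 5 = 49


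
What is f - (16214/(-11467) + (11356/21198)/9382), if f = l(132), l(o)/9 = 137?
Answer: 703786522337912/570138196503 ≈ 1234.4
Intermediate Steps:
l(o) = 1233 (l(o) = 9*137 = 1233)
f = 1233
f - (16214/(-11467) + (11356/21198)/9382) = 1233 - (16214/(-11467) + (11356/21198)/9382) = 1233 - (16214*(-1/11467) + (11356*(1/21198))*(1/9382)) = 1233 - (-16214/11467 + (5678/10599)*(1/9382)) = 1233 - (-16214/11467 + 2839/49719909) = 1233 - 1*(-806126049713/570138196503) = 1233 + 806126049713/570138196503 = 703786522337912/570138196503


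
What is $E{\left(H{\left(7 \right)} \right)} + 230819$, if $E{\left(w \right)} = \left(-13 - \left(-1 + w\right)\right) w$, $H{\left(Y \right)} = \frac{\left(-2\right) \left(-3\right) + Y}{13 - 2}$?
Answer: $\frac{27927214}{121} \approx 2.308 \cdot 10^{5}$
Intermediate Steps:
$H{\left(Y \right)} = \frac{6}{11} + \frac{Y}{11}$ ($H{\left(Y \right)} = \frac{6 + Y}{11} = \left(6 + Y\right) \frac{1}{11} = \frac{6}{11} + \frac{Y}{11}$)
$E{\left(w \right)} = w \left(-12 - w\right)$ ($E{\left(w \right)} = \left(-12 - w\right) w = w \left(-12 - w\right)$)
$E{\left(H{\left(7 \right)} \right)} + 230819 = - \left(\frac{6}{11} + \frac{1}{11} \cdot 7\right) \left(12 + \left(\frac{6}{11} + \frac{1}{11} \cdot 7\right)\right) + 230819 = - \left(\frac{6}{11} + \frac{7}{11}\right) \left(12 + \left(\frac{6}{11} + \frac{7}{11}\right)\right) + 230819 = \left(-1\right) \frac{13}{11} \left(12 + \frac{13}{11}\right) + 230819 = \left(-1\right) \frac{13}{11} \cdot \frac{145}{11} + 230819 = - \frac{1885}{121} + 230819 = \frac{27927214}{121}$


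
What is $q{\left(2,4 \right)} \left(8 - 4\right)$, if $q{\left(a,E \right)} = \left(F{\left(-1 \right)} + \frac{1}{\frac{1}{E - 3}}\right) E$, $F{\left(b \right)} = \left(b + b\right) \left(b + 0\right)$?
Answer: $48$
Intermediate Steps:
$F{\left(b \right)} = 2 b^{2}$ ($F{\left(b \right)} = 2 b b = 2 b^{2}$)
$q{\left(a,E \right)} = E \left(-1 + E\right)$ ($q{\left(a,E \right)} = \left(2 \left(-1\right)^{2} + \frac{1}{\frac{1}{E - 3}}\right) E = \left(2 \cdot 1 + \frac{1}{\frac{1}{-3 + E}}\right) E = \left(2 + \left(-3 + E\right)\right) E = \left(-1 + E\right) E = E \left(-1 + E\right)$)
$q{\left(2,4 \right)} \left(8 - 4\right) = 4 \left(-1 + 4\right) \left(8 - 4\right) = 4 \cdot 3 \cdot 4 = 12 \cdot 4 = 48$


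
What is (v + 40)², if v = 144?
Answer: 33856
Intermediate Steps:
(v + 40)² = (144 + 40)² = 184² = 33856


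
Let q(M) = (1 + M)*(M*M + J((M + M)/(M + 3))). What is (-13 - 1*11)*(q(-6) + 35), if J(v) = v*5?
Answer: 5880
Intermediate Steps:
J(v) = 5*v
q(M) = (1 + M)*(M² + 10*M/(3 + M)) (q(M) = (1 + M)*(M*M + 5*((M + M)/(M + 3))) = (1 + M)*(M² + 5*((2*M)/(3 + M))) = (1 + M)*(M² + 5*(2*M/(3 + M))) = (1 + M)*(M² + 10*M/(3 + M)))
(-13 - 1*11)*(q(-6) + 35) = (-13 - 1*11)*(-6*(10 + 10*(-6) - 6*(1 - 6)*(3 - 6))/(3 - 6) + 35) = (-13 - 11)*(-6*(10 - 60 - 6*(-5)*(-3))/(-3) + 35) = -24*(-6*(-⅓)*(10 - 60 - 90) + 35) = -24*(-6*(-⅓)*(-140) + 35) = -24*(-280 + 35) = -24*(-245) = 5880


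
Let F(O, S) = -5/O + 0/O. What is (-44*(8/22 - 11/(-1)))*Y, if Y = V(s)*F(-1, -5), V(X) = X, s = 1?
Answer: -2500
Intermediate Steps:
F(O, S) = -5/O (F(O, S) = -5/O + 0 = -5/O)
Y = 5 (Y = 1*(-5/(-1)) = 1*(-5*(-1)) = 1*5 = 5)
(-44*(8/22 - 11/(-1)))*Y = -44*(8/22 - 11/(-1))*5 = -44*(8*(1/22) - 11*(-1))*5 = -44*(4/11 + 11)*5 = -44*125/11*5 = -500*5 = -2500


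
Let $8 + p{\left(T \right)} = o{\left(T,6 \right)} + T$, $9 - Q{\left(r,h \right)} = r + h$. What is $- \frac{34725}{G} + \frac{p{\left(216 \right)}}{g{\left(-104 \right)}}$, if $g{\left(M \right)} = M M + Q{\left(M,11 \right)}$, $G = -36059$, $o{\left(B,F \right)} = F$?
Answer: $\frac{193422088}{196846081} \approx 0.98261$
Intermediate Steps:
$Q{\left(r,h \right)} = 9 - h - r$ ($Q{\left(r,h \right)} = 9 - \left(r + h\right) = 9 - \left(h + r\right) = 9 - h - r$)
$p{\left(T \right)} = -2 + T$ ($p{\left(T \right)} = -8 + \left(6 + T\right) = -2 + T$)
$g{\left(M \right)} = -2 + M^{2} - M$ ($g{\left(M \right)} = M M - \left(2 + M\right) = M^{2} - \left(2 + M\right) = -2 + M^{2} - M$)
$- \frac{34725}{G} + \frac{p{\left(216 \right)}}{g{\left(-104 \right)}} = - \frac{34725}{-36059} + \frac{-2 + 216}{-2 + \left(-104\right)^{2} - -104} = \left(-34725\right) \left(- \frac{1}{36059}\right) + \frac{214}{-2 + 10816 + 104} = \frac{34725}{36059} + \frac{214}{10918} = \frac{34725}{36059} + 214 \cdot \frac{1}{10918} = \frac{34725}{36059} + \frac{107}{5459} = \frac{193422088}{196846081}$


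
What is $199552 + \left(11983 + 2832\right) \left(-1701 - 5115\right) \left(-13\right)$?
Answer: $1312927072$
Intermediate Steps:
$199552 + \left(11983 + 2832\right) \left(-1701 - 5115\right) \left(-13\right) = 199552 + 14815 \left(-6816\right) \left(-13\right) = 199552 - -1312727520 = 199552 + 1312727520 = 1312927072$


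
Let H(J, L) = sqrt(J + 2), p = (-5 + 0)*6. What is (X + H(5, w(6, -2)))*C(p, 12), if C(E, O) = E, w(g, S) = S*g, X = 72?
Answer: -2160 - 30*sqrt(7) ≈ -2239.4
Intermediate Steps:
p = -30 (p = -5*6 = -30)
H(J, L) = sqrt(2 + J)
(X + H(5, w(6, -2)))*C(p, 12) = (72 + sqrt(2 + 5))*(-30) = (72 + sqrt(7))*(-30) = -2160 - 30*sqrt(7)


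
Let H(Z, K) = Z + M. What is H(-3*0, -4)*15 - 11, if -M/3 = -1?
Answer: 34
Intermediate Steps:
M = 3 (M = -3*(-1) = 3)
H(Z, K) = 3 + Z (H(Z, K) = Z + 3 = 3 + Z)
H(-3*0, -4)*15 - 11 = (3 - 3*0)*15 - 11 = (3 + 0)*15 - 11 = 3*15 - 11 = 45 - 11 = 34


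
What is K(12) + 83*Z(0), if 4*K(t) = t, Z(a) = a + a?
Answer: 3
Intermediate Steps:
Z(a) = 2*a
K(t) = t/4
K(12) + 83*Z(0) = (1/4)*12 + 83*(2*0) = 3 + 83*0 = 3 + 0 = 3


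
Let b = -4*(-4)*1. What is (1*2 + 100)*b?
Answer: 1632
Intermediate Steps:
b = 16 (b = 16*1 = 16)
(1*2 + 100)*b = (1*2 + 100)*16 = (2 + 100)*16 = 102*16 = 1632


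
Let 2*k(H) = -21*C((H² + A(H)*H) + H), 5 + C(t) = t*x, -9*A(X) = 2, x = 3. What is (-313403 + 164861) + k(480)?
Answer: -14835699/2 ≈ -7.4178e+6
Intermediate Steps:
A(X) = -2/9 (A(X) = -⅑*2 = -2/9)
C(t) = -5 + 3*t (C(t) = -5 + t*3 = -5 + 3*t)
k(H) = 105/2 - 63*H²/2 - 49*H/2 (k(H) = (-21*(-5 + 3*((H² - 2*H/9) + H)))/2 = (-21*(-5 + 3*(H² + 7*H/9)))/2 = (-21*(-5 + (3*H² + 7*H/3)))/2 = (-21*(-5 + 3*H² + 7*H/3))/2 = (105 - 63*H² - 49*H)/2 = 105/2 - 63*H²/2 - 49*H/2)
(-313403 + 164861) + k(480) = (-313403 + 164861) + (105/2 - 7/2*480*(7 + 9*480)) = -148542 + (105/2 - 7/2*480*(7 + 4320)) = -148542 + (105/2 - 7/2*480*4327) = -148542 + (105/2 - 7269360) = -148542 - 14538615/2 = -14835699/2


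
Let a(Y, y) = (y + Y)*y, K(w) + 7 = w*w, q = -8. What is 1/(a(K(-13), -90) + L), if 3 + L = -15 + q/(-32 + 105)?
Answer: -73/474362 ≈ -0.00015389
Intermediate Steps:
K(w) = -7 + w**2 (K(w) = -7 + w*w = -7 + w**2)
a(Y, y) = y*(Y + y) (a(Y, y) = (Y + y)*y = y*(Y + y))
L = -1322/73 (L = -3 + (-15 - 8/(-32 + 105)) = -3 + (-15 - 8/73) = -3 - 1103/73 = -1322/73 ≈ -18.110)
1/(a(K(-13), -90) + L) = 1/(-90*((-7 + (-13)**2) - 90) - 1322/73) = 1/(-90*((-7 + 169) - 90) - 1322/73) = 1/(-90*(162 - 90) - 1322/73) = 1/(-90*72 - 1322/73) = 1/(-6480 - 1322/73) = 1/(-474362/73) = -73/474362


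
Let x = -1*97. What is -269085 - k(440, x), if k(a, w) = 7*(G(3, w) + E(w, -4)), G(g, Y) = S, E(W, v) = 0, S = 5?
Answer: -269120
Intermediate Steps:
x = -97
G(g, Y) = 5
k(a, w) = 35 (k(a, w) = 7*(5 + 0) = 7*5 = 35)
-269085 - k(440, x) = -269085 - 1*35 = -269085 - 35 = -269120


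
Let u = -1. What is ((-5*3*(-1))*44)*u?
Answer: -660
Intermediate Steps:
((-5*3*(-1))*44)*u = ((-5*3*(-1))*44)*(-1) = (-15*(-1)*44)*(-1) = (15*44)*(-1) = 660*(-1) = -660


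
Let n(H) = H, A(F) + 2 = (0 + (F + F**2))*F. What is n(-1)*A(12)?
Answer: -1870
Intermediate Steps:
A(F) = -2 + F*(F + F**2) (A(F) = -2 + (0 + (F + F**2))*F = -2 + (F + F**2)*F = -2 + F*(F + F**2))
n(-1)*A(12) = -(-2 + 12**2 + 12**3) = -(-2 + 144 + 1728) = -1*1870 = -1870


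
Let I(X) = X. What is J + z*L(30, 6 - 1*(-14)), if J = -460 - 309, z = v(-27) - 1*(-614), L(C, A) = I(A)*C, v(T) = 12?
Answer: 374831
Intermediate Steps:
L(C, A) = A*C
z = 626 (z = 12 - 1*(-614) = 12 + 614 = 626)
J = -769
J + z*L(30, 6 - 1*(-14)) = -769 + 626*((6 - 1*(-14))*30) = -769 + 626*((6 + 14)*30) = -769 + 626*(20*30) = -769 + 626*600 = -769 + 375600 = 374831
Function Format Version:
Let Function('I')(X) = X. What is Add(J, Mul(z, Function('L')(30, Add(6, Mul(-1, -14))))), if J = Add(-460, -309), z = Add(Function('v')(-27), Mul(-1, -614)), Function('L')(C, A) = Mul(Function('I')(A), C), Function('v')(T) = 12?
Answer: 374831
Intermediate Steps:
Function('L')(C, A) = Mul(A, C)
z = 626 (z = Add(12, Mul(-1, -614)) = Add(12, 614) = 626)
J = -769
Add(J, Mul(z, Function('L')(30, Add(6, Mul(-1, -14))))) = Add(-769, Mul(626, Mul(Add(6, Mul(-1, -14)), 30))) = Add(-769, Mul(626, Mul(Add(6, 14), 30))) = Add(-769, Mul(626, Mul(20, 30))) = Add(-769, Mul(626, 600)) = Add(-769, 375600) = 374831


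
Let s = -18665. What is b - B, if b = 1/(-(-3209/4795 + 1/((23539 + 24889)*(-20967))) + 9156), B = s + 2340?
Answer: 727800182224354119095/44581940419942399 ≈ 16325.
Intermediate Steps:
B = -16325 (B = -18665 + 2340 = -16325)
b = 4868794455420/44581940419942399 (b = 1/(-(-3209*1/4795 - 1/20967/48428) + 9156) = 1/(-(-3209/4795 + (1/48428)*(-1/20967)) + 9156) = 1/(-(-3209/4795 - 1/1015389876) + 9156) = 1/(-1*(-3258386116879/4868794455420) + 9156) = 1/(3258386116879/4868794455420 + 9156) = 1/(44581940419942399/4868794455420) = 4868794455420/44581940419942399 ≈ 0.00010921)
b - B = 4868794455420/44581940419942399 - 1*(-16325) = 4868794455420/44581940419942399 + 16325 = 727800182224354119095/44581940419942399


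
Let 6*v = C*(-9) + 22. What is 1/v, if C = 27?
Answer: -6/221 ≈ -0.027149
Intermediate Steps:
v = -221/6 (v = (27*(-9) + 22)/6 = (-243 + 22)/6 = (1/6)*(-221) = -221/6 ≈ -36.833)
1/v = 1/(-221/6) = -6/221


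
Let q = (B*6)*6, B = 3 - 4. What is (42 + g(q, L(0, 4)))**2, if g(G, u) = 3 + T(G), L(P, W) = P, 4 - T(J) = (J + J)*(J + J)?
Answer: 26368225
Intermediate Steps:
B = -1
T(J) = 4 - 4*J**2 (T(J) = 4 - (J + J)*(J + J) = 4 - 2*J*2*J = 4 - 4*J**2)
q = -36 (q = -1*6*6 = -6*6 = -36)
g(G, u) = 7 - 4*G**2 (g(G, u) = 3 + (4 - 4*G**2) = 7 - 4*G**2)
(42 + g(q, L(0, 4)))**2 = (42 + (7 - 4*(-36)**2))**2 = (42 + (7 - 4*1296))**2 = (42 + (7 - 5184))**2 = (42 - 5177)**2 = (-5135)**2 = 26368225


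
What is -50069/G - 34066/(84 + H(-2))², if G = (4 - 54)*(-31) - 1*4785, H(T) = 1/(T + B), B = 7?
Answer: 6119191879/573374635 ≈ 10.672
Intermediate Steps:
H(T) = 1/(7 + T) (H(T) = 1/(T + 7) = 1/(7 + T))
G = -3235 (G = -50*(-31) - 4785 = 1550 - 4785 = -3235)
-50069/G - 34066/(84 + H(-2))² = -50069/(-3235) - 34066/(84 + 1/(7 - 2))² = -50069*(-1/3235) - 34066/(84 + 1/5)² = 50069/3235 - 34066/(84 + ⅕)² = 50069/3235 - 34066/((421/5)²) = 50069/3235 - 34066/177241/25 = 50069/3235 - 34066*25/177241 = 50069/3235 - 851650/177241 = 6119191879/573374635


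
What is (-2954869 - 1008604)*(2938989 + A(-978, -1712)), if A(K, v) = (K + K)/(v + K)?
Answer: -15667375649408559/1345 ≈ -1.1649e+13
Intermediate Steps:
A(K, v) = 2*K/(K + v) (A(K, v) = (2*K)/(K + v) = 2*K/(K + v))
(-2954869 - 1008604)*(2938989 + A(-978, -1712)) = (-2954869 - 1008604)*(2938989 + 2*(-978)/(-978 - 1712)) = -3963473*(2938989 + 2*(-978)/(-2690)) = -3963473*(2938989 + 2*(-978)*(-1/2690)) = -3963473*(2938989 + 978/1345) = -3963473*3952941183/1345 = -15667375649408559/1345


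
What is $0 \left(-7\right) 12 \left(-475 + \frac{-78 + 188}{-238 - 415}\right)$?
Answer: $0$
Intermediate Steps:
$0 \left(-7\right) 12 \left(-475 + \frac{-78 + 188}{-238 - 415}\right) = 0 \cdot 12 \left(-475 + \frac{110}{-653}\right) = 0 \left(-475 + 110 \left(- \frac{1}{653}\right)\right) = 0 \left(-475 - \frac{110}{653}\right) = 0 \left(- \frac{310285}{653}\right) = 0$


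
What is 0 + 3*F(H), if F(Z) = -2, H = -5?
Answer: -6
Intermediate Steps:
0 + 3*F(H) = 0 + 3*(-2) = 0 - 6 = -6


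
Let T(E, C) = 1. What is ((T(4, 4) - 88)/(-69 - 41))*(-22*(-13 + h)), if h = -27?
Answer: 696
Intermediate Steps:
((T(4, 4) - 88)/(-69 - 41))*(-22*(-13 + h)) = ((1 - 88)/(-69 - 41))*(-22*(-13 - 27)) = (-87/(-110))*(-22*(-40)) = -87*(-1/110)*880 = (87/110)*880 = 696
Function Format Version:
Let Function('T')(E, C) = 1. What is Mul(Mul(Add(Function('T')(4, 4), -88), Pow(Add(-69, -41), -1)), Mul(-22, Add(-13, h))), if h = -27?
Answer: 696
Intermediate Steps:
Mul(Mul(Add(Function('T')(4, 4), -88), Pow(Add(-69, -41), -1)), Mul(-22, Add(-13, h))) = Mul(Mul(Add(1, -88), Pow(Add(-69, -41), -1)), Mul(-22, Add(-13, -27))) = Mul(Mul(-87, Pow(-110, -1)), Mul(-22, -40)) = Mul(Mul(-87, Rational(-1, 110)), 880) = Mul(Rational(87, 110), 880) = 696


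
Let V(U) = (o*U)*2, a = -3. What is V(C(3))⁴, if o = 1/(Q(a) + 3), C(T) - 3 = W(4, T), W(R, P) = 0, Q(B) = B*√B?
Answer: 16/(1 - I*√3)⁴ ≈ -0.5 - 0.86602*I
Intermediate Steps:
Q(B) = B^(3/2)
C(T) = 3 (C(T) = 3 + 0 = 3)
o = 1/(3 - 3*I*√3) (o = 1/((-3)^(3/2) + 3) = 1/(-3*I*√3 + 3) = 1/(3 - 3*I*√3) ≈ 0.083333 + 0.14434*I)
V(U) = 2*U*(1/12 + I*√3/12) (V(U) = ((1/12 + I*√3/12)*U)*2 = (U*(1/12 + I*√3/12))*2 = 2*U*(1/12 + I*√3/12))
V(C(3))⁴ = ((⅙)*3 + (⅙)*I*3*√3)⁴ = (½ + I*√3/2)⁴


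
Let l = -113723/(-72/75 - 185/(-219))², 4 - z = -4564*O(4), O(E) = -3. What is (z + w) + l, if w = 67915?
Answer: -3387326925328/398161 ≈ -8.5074e+6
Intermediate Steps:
z = -13688 (z = 4 - (-4564)*(-3) = 4 - 1*13692 = 4 - 13692 = -13688)
l = -3408918001875/398161 (l = -113723/(-72*1/75 - 185*(-1/219))² = -113723/(-24/25 + 185/219)² = -113723/((-631/5475)²) = -113723/398161/29975625 = -113723*29975625/398161 = -3408918001875/398161 ≈ -8.5617e+6)
(z + w) + l = (-13688 + 67915) - 3408918001875/398161 = 54227 - 3408918001875/398161 = -3387326925328/398161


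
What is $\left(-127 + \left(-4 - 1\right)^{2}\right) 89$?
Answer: $-9078$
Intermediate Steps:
$\left(-127 + \left(-4 - 1\right)^{2}\right) 89 = \left(-127 + \left(-5\right)^{2}\right) 89 = \left(-127 + 25\right) 89 = \left(-102\right) 89 = -9078$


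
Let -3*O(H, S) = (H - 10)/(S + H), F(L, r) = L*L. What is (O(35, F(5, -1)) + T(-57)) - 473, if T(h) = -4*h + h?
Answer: -10877/36 ≈ -302.14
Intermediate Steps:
F(L, r) = L**2
T(h) = -3*h
O(H, S) = -(-10 + H)/(3*(H + S)) (O(H, S) = -(H - 10)/(3*(S + H)) = -(-10 + H)/(3*(H + S)))
(O(35, F(5, -1)) + T(-57)) - 473 = ((10 - 1*35)/(3*(35 + 5**2)) - 3*(-57)) - 473 = ((10 - 35)/(3*(35 + 25)) + 171) - 473 = ((1/3)*(-25)/60 + 171) - 473 = ((1/3)*(1/60)*(-25) + 171) - 473 = (-5/36 + 171) - 473 = 6151/36 - 473 = -10877/36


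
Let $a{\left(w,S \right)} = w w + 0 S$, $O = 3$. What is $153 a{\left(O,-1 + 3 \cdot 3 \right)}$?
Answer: $1377$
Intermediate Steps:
$a{\left(w,S \right)} = w^{2}$ ($a{\left(w,S \right)} = w^{2} + 0 = w^{2}$)
$153 a{\left(O,-1 + 3 \cdot 3 \right)} = 153 \cdot 3^{2} = 153 \cdot 9 = 1377$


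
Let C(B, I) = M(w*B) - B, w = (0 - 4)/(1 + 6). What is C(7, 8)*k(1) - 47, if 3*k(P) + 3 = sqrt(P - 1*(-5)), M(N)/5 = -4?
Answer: -20 - 9*sqrt(6) ≈ -42.045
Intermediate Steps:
w = -4/7 ≈ -0.57143
M(N) = -20 (M(N) = 5*(-4) = -20)
C(B, I) = -20 - B
k(P) = -1 + sqrt(5 + P)/3 (k(P) = -1 + sqrt(P - 1*(-5))/3 = -1 + sqrt(P + 5)/3 = -1 + sqrt(5 + P)/3)
C(7, 8)*k(1) - 47 = (-20 - 1*7)*(-1 + sqrt(5 + 1)/3) - 47 = (-20 - 7)*(-1 + sqrt(6)/3) - 47 = -27*(-1 + sqrt(6)/3) - 47 = (27 - 9*sqrt(6)) - 47 = -20 - 9*sqrt(6)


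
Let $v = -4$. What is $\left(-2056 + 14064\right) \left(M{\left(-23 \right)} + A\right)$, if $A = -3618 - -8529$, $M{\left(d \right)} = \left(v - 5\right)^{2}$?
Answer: $59943936$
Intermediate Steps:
$M{\left(d \right)} = 81$ ($M{\left(d \right)} = \left(-4 - 5\right)^{2} = \left(-9\right)^{2} = 81$)
$A = 4911$ ($A = -3618 + 8529 = 4911$)
$\left(-2056 + 14064\right) \left(M{\left(-23 \right)} + A\right) = \left(-2056 + 14064\right) \left(81 + 4911\right) = 12008 \cdot 4992 = 59943936$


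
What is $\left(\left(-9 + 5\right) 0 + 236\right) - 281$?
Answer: $-45$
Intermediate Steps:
$\left(\left(-9 + 5\right) 0 + 236\right) - 281 = \left(\left(-4\right) 0 + 236\right) - 281 = \left(0 + 236\right) - 281 = 236 - 281 = -45$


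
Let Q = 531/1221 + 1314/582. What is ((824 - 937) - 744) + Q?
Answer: -33727201/39479 ≈ -854.31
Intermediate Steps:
Q = 106302/39479 (Q = 531*(1/1221) + 1314*(1/582) = 177/407 + 219/97 = 106302/39479 ≈ 2.6926)
((824 - 937) - 744) + Q = ((824 - 937) - 744) + 106302/39479 = (-113 - 744) + 106302/39479 = -857 + 106302/39479 = -33727201/39479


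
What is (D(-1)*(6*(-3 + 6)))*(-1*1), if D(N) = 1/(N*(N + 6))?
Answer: 18/5 ≈ 3.6000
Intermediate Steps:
D(N) = 1/(N*(6 + N))
(D(-1)*(6*(-3 + 6)))*(-1*1) = ((1/((-1)*(6 - 1)))*(6*(-3 + 6)))*(-1*1) = ((-1/5)*(6*3))*(-1) = (-1*⅕*18)*(-1) = -⅕*18*(-1) = -18/5*(-1) = 18/5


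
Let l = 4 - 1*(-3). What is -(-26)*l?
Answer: 182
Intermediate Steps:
l = 7 (l = 4 + 3 = 7)
-(-26)*l = -(-26)*7 = -26*(-7) = 182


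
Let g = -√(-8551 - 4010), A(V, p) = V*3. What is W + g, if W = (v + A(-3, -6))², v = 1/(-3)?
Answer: 784/9 - I*√12561 ≈ 87.111 - 112.08*I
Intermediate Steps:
A(V, p) = 3*V
v = -⅓ ≈ -0.33333
W = 784/9 (W = (-⅓ + 3*(-3))² = (-⅓ - 9)² = (-28/3)² = 784/9 ≈ 87.111)
g = -I*√12561 (g = -√(-12561) = -I*√12561 ≈ -112.08*I)
W + g = 784/9 - I*√12561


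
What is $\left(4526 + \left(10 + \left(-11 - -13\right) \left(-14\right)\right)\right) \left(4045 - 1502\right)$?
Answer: $11463844$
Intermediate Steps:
$\left(4526 + \left(10 + \left(-11 - -13\right) \left(-14\right)\right)\right) \left(4045 - 1502\right) = \left(4526 + \left(10 + \left(-11 + 13\right) \left(-14\right)\right)\right) 2543 = \left(4526 + \left(10 + 2 \left(-14\right)\right)\right) 2543 = \left(4526 + \left(10 - 28\right)\right) 2543 = \left(4526 - 18\right) 2543 = 4508 \cdot 2543 = 11463844$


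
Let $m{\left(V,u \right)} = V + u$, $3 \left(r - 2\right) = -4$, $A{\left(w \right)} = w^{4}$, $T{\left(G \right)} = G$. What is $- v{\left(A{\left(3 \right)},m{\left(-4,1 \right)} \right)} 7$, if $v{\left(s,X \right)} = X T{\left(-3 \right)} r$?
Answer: $-42$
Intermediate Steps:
$r = \frac{2}{3}$ ($r = 2 + \frac{1}{3} \left(-4\right) = 2 - \frac{4}{3} = \frac{2}{3} \approx 0.66667$)
$v{\left(s,X \right)} = - 2 X$ ($v{\left(s,X \right)} = X \left(-3\right) \frac{2}{3} = - 3 X \frac{2}{3} = - 2 X$)
$- v{\left(A{\left(3 \right)},m{\left(-4,1 \right)} \right)} 7 = - \left(-2\right) \left(-4 + 1\right) 7 = - \left(-2\right) \left(-3\right) 7 = \left(-1\right) 6 \cdot 7 = \left(-6\right) 7 = -42$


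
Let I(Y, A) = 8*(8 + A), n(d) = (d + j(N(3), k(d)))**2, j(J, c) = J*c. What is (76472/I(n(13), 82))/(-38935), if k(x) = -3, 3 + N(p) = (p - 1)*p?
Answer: -9559/3504150 ≈ -0.0027279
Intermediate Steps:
N(p) = -3 + p*(-1 + p) (N(p) = -3 + (p - 1)*p = -3 + (-1 + p)*p = -3 + p*(-1 + p))
n(d) = (-9 + d)**2 (n(d) = (d + (-3 + 3**2 - 1*3)*(-3))**2 = (d + (-3 + 9 - 3)*(-3))**2 = (d + 3*(-3))**2 = (d - 9)**2 = (-9 + d)**2)
I(Y, A) = 64 + 8*A
(76472/I(n(13), 82))/(-38935) = (76472/(64 + 8*82))/(-38935) = (76472/(64 + 656))*(-1/38935) = (76472/720)*(-1/38935) = (76472*(1/720))*(-1/38935) = (9559/90)*(-1/38935) = -9559/3504150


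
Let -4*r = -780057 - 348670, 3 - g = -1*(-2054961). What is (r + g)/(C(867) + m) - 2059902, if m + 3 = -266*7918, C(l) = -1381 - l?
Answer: -17372703760807/8433756 ≈ -2.0599e+6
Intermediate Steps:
g = -2054958 (g = 3 - (-1)*(-2054961) = 3 - 1*2054961 = 3 - 2054961 = -2054958)
r = 1128727/4 (r = -(-780057 - 348670)/4 = -¼*(-1128727) = 1128727/4 ≈ 2.8218e+5)
m = -2106191 (m = -3 - 266*7918 = -3 - 2106188 = -2106191)
(r + g)/(C(867) + m) - 2059902 = (1128727/4 - 2054958)/((-1381 - 1*867) - 2106191) - 2059902 = -7091105/(4*((-1381 - 867) - 2106191)) - 2059902 = -7091105/(4*(-2248 - 2106191)) - 2059902 = -7091105/4/(-2108439) - 2059902 = -7091105/4*(-1/2108439) - 2059902 = 7091105/8433756 - 2059902 = -17372703760807/8433756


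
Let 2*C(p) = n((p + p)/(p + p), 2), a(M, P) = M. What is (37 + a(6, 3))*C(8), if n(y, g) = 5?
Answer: 215/2 ≈ 107.50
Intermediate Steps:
C(p) = 5/2 (C(p) = (½)*5 = 5/2)
(37 + a(6, 3))*C(8) = (37 + 6)*(5/2) = 43*(5/2) = 215/2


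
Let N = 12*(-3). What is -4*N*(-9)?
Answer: -1296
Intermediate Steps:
N = -36
-4*N*(-9) = -4*(-36)*(-9) = 144*(-9) = -1296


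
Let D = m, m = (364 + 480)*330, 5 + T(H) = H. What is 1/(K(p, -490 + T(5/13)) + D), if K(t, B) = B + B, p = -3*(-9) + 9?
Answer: 13/3607900 ≈ 3.6032e-6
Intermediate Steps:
T(H) = -5 + H
p = 36 (p = 27 + 9 = 36)
K(t, B) = 2*B
m = 278520 (m = 844*330 = 278520)
D = 278520
1/(K(p, -490 + T(5/13)) + D) = 1/(2*(-490 + (-5 + 5/13)) + 278520) = 1/(2*(-490 - 60/13) + 278520) = 1/(2*(-6430/13) + 278520) = 1/(-12860/13 + 278520) = 1/(3607900/13) = 13/3607900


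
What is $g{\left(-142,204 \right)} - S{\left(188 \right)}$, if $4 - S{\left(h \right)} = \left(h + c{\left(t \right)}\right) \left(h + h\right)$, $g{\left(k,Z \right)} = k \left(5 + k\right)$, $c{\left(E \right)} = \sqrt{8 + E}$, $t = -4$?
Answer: $90890$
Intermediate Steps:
$S{\left(h \right)} = 4 - 2 h \left(2 + h\right)$ ($S{\left(h \right)} = 4 - \left(h + \sqrt{8 - 4}\right) \left(h + h\right) = 4 - \left(h + \sqrt{4}\right) 2 h = 4 - \left(h + 2\right) 2 h = 4 - \left(2 + h\right) 2 h = 4 - 2 h \left(2 + h\right)$)
$g{\left(-142,204 \right)} - S{\left(188 \right)} = - 142 \left(5 - 142\right) - \left(4 - 752 - 2 \cdot 188^{2}\right) = \left(-142\right) \left(-137\right) - \left(4 - 752 - 70688\right) = 19454 - \left(4 - 752 - 70688\right) = 19454 - -71436 = 19454 + 71436 = 90890$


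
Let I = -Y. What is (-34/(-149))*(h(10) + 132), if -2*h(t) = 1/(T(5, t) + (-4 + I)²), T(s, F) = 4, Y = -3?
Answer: 22423/745 ≈ 30.098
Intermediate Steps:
I = 3 (I = -1*(-3) = 3)
h(t) = -⅒ (h(t) = -1/(2*(4 + (-4 + 3)²)) = -1/(2*(4 + (-1)²)) = -1/(2*(4 + 1)) = -½/5 = -½*⅕ = -⅒)
(-34/(-149))*(h(10) + 132) = (-34/(-149))*(-⅒ + 132) = -34*(-1/149)*(1319/10) = (34/149)*(1319/10) = 22423/745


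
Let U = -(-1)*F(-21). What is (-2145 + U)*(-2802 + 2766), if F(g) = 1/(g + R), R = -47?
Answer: 1312749/17 ≈ 77221.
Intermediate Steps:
F(g) = 1/(-47 + g) (F(g) = 1/(g - 47) = 1/(-47 + g))
U = -1/68 (U = -(-1)/(-47 - 21) = -(-1)/(-68) = -(-1)*(-1)/68 = -1*1/68 = -1/68 ≈ -0.014706)
(-2145 + U)*(-2802 + 2766) = (-2145 - 1/68)*(-2802 + 2766) = -145861/68*(-36) = 1312749/17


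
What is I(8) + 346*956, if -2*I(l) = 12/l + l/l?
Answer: 1323099/4 ≈ 3.3078e+5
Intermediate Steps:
I(l) = -½ - 6/l (I(l) = -(12/l + l/l)/2 = -(12/l + 1)/2 = -(1 + 12/l)/2 = -½ - 6/l)
I(8) + 346*956 = (½)*(-12 - 1*8)/8 + 346*956 = (½)*(⅛)*(-12 - 8) + 330776 = (½)*(⅛)*(-20) + 330776 = -5/4 + 330776 = 1323099/4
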